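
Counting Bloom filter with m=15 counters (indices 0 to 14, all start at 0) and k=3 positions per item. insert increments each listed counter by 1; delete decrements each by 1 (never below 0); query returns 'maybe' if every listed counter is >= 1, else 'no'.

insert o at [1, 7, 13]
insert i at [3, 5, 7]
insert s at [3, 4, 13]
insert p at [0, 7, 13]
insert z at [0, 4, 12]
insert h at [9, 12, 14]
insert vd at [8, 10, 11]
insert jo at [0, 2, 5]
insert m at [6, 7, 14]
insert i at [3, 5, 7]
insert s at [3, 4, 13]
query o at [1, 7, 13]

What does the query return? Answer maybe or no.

Step 1: insert o at [1, 7, 13] -> counters=[0,1,0,0,0,0,0,1,0,0,0,0,0,1,0]
Step 2: insert i at [3, 5, 7] -> counters=[0,1,0,1,0,1,0,2,0,0,0,0,0,1,0]
Step 3: insert s at [3, 4, 13] -> counters=[0,1,0,2,1,1,0,2,0,0,0,0,0,2,0]
Step 4: insert p at [0, 7, 13] -> counters=[1,1,0,2,1,1,0,3,0,0,0,0,0,3,0]
Step 5: insert z at [0, 4, 12] -> counters=[2,1,0,2,2,1,0,3,0,0,0,0,1,3,0]
Step 6: insert h at [9, 12, 14] -> counters=[2,1,0,2,2,1,0,3,0,1,0,0,2,3,1]
Step 7: insert vd at [8, 10, 11] -> counters=[2,1,0,2,2,1,0,3,1,1,1,1,2,3,1]
Step 8: insert jo at [0, 2, 5] -> counters=[3,1,1,2,2,2,0,3,1,1,1,1,2,3,1]
Step 9: insert m at [6, 7, 14] -> counters=[3,1,1,2,2,2,1,4,1,1,1,1,2,3,2]
Step 10: insert i at [3, 5, 7] -> counters=[3,1,1,3,2,3,1,5,1,1,1,1,2,3,2]
Step 11: insert s at [3, 4, 13] -> counters=[3,1,1,4,3,3,1,5,1,1,1,1,2,4,2]
Query o: check counters[1]=1 counters[7]=5 counters[13]=4 -> maybe

Answer: maybe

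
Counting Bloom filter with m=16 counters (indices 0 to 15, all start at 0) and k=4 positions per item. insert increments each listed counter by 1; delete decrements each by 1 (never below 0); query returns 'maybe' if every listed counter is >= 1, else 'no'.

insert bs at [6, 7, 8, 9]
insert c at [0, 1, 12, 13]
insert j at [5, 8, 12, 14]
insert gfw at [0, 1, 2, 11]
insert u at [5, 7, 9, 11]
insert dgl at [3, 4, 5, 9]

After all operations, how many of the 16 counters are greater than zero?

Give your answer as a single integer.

Step 1: insert bs at [6, 7, 8, 9] -> counters=[0,0,0,0,0,0,1,1,1,1,0,0,0,0,0,0]
Step 2: insert c at [0, 1, 12, 13] -> counters=[1,1,0,0,0,0,1,1,1,1,0,0,1,1,0,0]
Step 3: insert j at [5, 8, 12, 14] -> counters=[1,1,0,0,0,1,1,1,2,1,0,0,2,1,1,0]
Step 4: insert gfw at [0, 1, 2, 11] -> counters=[2,2,1,0,0,1,1,1,2,1,0,1,2,1,1,0]
Step 5: insert u at [5, 7, 9, 11] -> counters=[2,2,1,0,0,2,1,2,2,2,0,2,2,1,1,0]
Step 6: insert dgl at [3, 4, 5, 9] -> counters=[2,2,1,1,1,3,1,2,2,3,0,2,2,1,1,0]
Final counters=[2,2,1,1,1,3,1,2,2,3,0,2,2,1,1,0] -> 14 nonzero

Answer: 14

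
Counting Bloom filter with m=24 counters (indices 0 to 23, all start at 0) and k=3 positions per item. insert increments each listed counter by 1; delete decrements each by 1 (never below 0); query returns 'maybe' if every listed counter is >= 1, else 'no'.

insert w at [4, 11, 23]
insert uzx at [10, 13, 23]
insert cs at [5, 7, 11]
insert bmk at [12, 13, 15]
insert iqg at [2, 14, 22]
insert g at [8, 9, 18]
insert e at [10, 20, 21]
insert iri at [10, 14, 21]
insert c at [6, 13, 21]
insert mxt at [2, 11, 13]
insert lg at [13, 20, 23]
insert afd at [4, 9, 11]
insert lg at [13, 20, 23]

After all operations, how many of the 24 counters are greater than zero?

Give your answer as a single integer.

Answer: 18

Derivation:
Step 1: insert w at [4, 11, 23] -> counters=[0,0,0,0,1,0,0,0,0,0,0,1,0,0,0,0,0,0,0,0,0,0,0,1]
Step 2: insert uzx at [10, 13, 23] -> counters=[0,0,0,0,1,0,0,0,0,0,1,1,0,1,0,0,0,0,0,0,0,0,0,2]
Step 3: insert cs at [5, 7, 11] -> counters=[0,0,0,0,1,1,0,1,0,0,1,2,0,1,0,0,0,0,0,0,0,0,0,2]
Step 4: insert bmk at [12, 13, 15] -> counters=[0,0,0,0,1,1,0,1,0,0,1,2,1,2,0,1,0,0,0,0,0,0,0,2]
Step 5: insert iqg at [2, 14, 22] -> counters=[0,0,1,0,1,1,0,1,0,0,1,2,1,2,1,1,0,0,0,0,0,0,1,2]
Step 6: insert g at [8, 9, 18] -> counters=[0,0,1,0,1,1,0,1,1,1,1,2,1,2,1,1,0,0,1,0,0,0,1,2]
Step 7: insert e at [10, 20, 21] -> counters=[0,0,1,0,1,1,0,1,1,1,2,2,1,2,1,1,0,0,1,0,1,1,1,2]
Step 8: insert iri at [10, 14, 21] -> counters=[0,0,1,0,1,1,0,1,1,1,3,2,1,2,2,1,0,0,1,0,1,2,1,2]
Step 9: insert c at [6, 13, 21] -> counters=[0,0,1,0,1,1,1,1,1,1,3,2,1,3,2,1,0,0,1,0,1,3,1,2]
Step 10: insert mxt at [2, 11, 13] -> counters=[0,0,2,0,1,1,1,1,1,1,3,3,1,4,2,1,0,0,1,0,1,3,1,2]
Step 11: insert lg at [13, 20, 23] -> counters=[0,0,2,0,1,1,1,1,1,1,3,3,1,5,2,1,0,0,1,0,2,3,1,3]
Step 12: insert afd at [4, 9, 11] -> counters=[0,0,2,0,2,1,1,1,1,2,3,4,1,5,2,1,0,0,1,0,2,3,1,3]
Step 13: insert lg at [13, 20, 23] -> counters=[0,0,2,0,2,1,1,1,1,2,3,4,1,6,2,1,0,0,1,0,3,3,1,4]
Final counters=[0,0,2,0,2,1,1,1,1,2,3,4,1,6,2,1,0,0,1,0,3,3,1,4] -> 18 nonzero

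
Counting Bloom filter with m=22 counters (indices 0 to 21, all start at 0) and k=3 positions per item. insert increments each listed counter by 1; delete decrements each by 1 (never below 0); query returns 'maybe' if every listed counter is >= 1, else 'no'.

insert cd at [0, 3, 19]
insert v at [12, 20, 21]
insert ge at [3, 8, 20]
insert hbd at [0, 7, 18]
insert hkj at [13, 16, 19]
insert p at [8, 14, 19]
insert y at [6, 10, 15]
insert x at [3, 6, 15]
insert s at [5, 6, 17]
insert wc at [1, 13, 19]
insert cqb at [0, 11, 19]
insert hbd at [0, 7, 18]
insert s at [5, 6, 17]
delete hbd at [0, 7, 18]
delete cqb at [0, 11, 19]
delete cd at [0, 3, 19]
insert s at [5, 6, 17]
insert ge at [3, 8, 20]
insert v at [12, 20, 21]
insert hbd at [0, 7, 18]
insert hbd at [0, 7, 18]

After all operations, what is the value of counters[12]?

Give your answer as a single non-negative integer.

Answer: 2

Derivation:
Step 1: insert cd at [0, 3, 19] -> counters=[1,0,0,1,0,0,0,0,0,0,0,0,0,0,0,0,0,0,0,1,0,0]
Step 2: insert v at [12, 20, 21] -> counters=[1,0,0,1,0,0,0,0,0,0,0,0,1,0,0,0,0,0,0,1,1,1]
Step 3: insert ge at [3, 8, 20] -> counters=[1,0,0,2,0,0,0,0,1,0,0,0,1,0,0,0,0,0,0,1,2,1]
Step 4: insert hbd at [0, 7, 18] -> counters=[2,0,0,2,0,0,0,1,1,0,0,0,1,0,0,0,0,0,1,1,2,1]
Step 5: insert hkj at [13, 16, 19] -> counters=[2,0,0,2,0,0,0,1,1,0,0,0,1,1,0,0,1,0,1,2,2,1]
Step 6: insert p at [8, 14, 19] -> counters=[2,0,0,2,0,0,0,1,2,0,0,0,1,1,1,0,1,0,1,3,2,1]
Step 7: insert y at [6, 10, 15] -> counters=[2,0,0,2,0,0,1,1,2,0,1,0,1,1,1,1,1,0,1,3,2,1]
Step 8: insert x at [3, 6, 15] -> counters=[2,0,0,3,0,0,2,1,2,0,1,0,1,1,1,2,1,0,1,3,2,1]
Step 9: insert s at [5, 6, 17] -> counters=[2,0,0,3,0,1,3,1,2,0,1,0,1,1,1,2,1,1,1,3,2,1]
Step 10: insert wc at [1, 13, 19] -> counters=[2,1,0,3,0,1,3,1,2,0,1,0,1,2,1,2,1,1,1,4,2,1]
Step 11: insert cqb at [0, 11, 19] -> counters=[3,1,0,3,0,1,3,1,2,0,1,1,1,2,1,2,1,1,1,5,2,1]
Step 12: insert hbd at [0, 7, 18] -> counters=[4,1,0,3,0,1,3,2,2,0,1,1,1,2,1,2,1,1,2,5,2,1]
Step 13: insert s at [5, 6, 17] -> counters=[4,1,0,3,0,2,4,2,2,0,1,1,1,2,1,2,1,2,2,5,2,1]
Step 14: delete hbd at [0, 7, 18] -> counters=[3,1,0,3,0,2,4,1,2,0,1,1,1,2,1,2,1,2,1,5,2,1]
Step 15: delete cqb at [0, 11, 19] -> counters=[2,1,0,3,0,2,4,1,2,0,1,0,1,2,1,2,1,2,1,4,2,1]
Step 16: delete cd at [0, 3, 19] -> counters=[1,1,0,2,0,2,4,1,2,0,1,0,1,2,1,2,1,2,1,3,2,1]
Step 17: insert s at [5, 6, 17] -> counters=[1,1,0,2,0,3,5,1,2,0,1,0,1,2,1,2,1,3,1,3,2,1]
Step 18: insert ge at [3, 8, 20] -> counters=[1,1,0,3,0,3,5,1,3,0,1,0,1,2,1,2,1,3,1,3,3,1]
Step 19: insert v at [12, 20, 21] -> counters=[1,1,0,3,0,3,5,1,3,0,1,0,2,2,1,2,1,3,1,3,4,2]
Step 20: insert hbd at [0, 7, 18] -> counters=[2,1,0,3,0,3,5,2,3,0,1,0,2,2,1,2,1,3,2,3,4,2]
Step 21: insert hbd at [0, 7, 18] -> counters=[3,1,0,3,0,3,5,3,3,0,1,0,2,2,1,2,1,3,3,3,4,2]
Final counters=[3,1,0,3,0,3,5,3,3,0,1,0,2,2,1,2,1,3,3,3,4,2] -> counters[12]=2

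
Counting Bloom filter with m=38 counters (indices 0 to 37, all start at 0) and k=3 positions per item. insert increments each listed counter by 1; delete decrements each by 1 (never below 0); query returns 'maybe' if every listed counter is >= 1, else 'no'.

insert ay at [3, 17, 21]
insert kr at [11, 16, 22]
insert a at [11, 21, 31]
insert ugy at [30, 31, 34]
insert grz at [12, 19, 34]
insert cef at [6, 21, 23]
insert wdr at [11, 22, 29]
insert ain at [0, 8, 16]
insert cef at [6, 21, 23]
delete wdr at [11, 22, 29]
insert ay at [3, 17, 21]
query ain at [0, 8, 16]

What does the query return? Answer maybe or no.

Step 1: insert ay at [3, 17, 21] -> counters=[0,0,0,1,0,0,0,0,0,0,0,0,0,0,0,0,0,1,0,0,0,1,0,0,0,0,0,0,0,0,0,0,0,0,0,0,0,0]
Step 2: insert kr at [11, 16, 22] -> counters=[0,0,0,1,0,0,0,0,0,0,0,1,0,0,0,0,1,1,0,0,0,1,1,0,0,0,0,0,0,0,0,0,0,0,0,0,0,0]
Step 3: insert a at [11, 21, 31] -> counters=[0,0,0,1,0,0,0,0,0,0,0,2,0,0,0,0,1,1,0,0,0,2,1,0,0,0,0,0,0,0,0,1,0,0,0,0,0,0]
Step 4: insert ugy at [30, 31, 34] -> counters=[0,0,0,1,0,0,0,0,0,0,0,2,0,0,0,0,1,1,0,0,0,2,1,0,0,0,0,0,0,0,1,2,0,0,1,0,0,0]
Step 5: insert grz at [12, 19, 34] -> counters=[0,0,0,1,0,0,0,0,0,0,0,2,1,0,0,0,1,1,0,1,0,2,1,0,0,0,0,0,0,0,1,2,0,0,2,0,0,0]
Step 6: insert cef at [6, 21, 23] -> counters=[0,0,0,1,0,0,1,0,0,0,0,2,1,0,0,0,1,1,0,1,0,3,1,1,0,0,0,0,0,0,1,2,0,0,2,0,0,0]
Step 7: insert wdr at [11, 22, 29] -> counters=[0,0,0,1,0,0,1,0,0,0,0,3,1,0,0,0,1,1,0,1,0,3,2,1,0,0,0,0,0,1,1,2,0,0,2,0,0,0]
Step 8: insert ain at [0, 8, 16] -> counters=[1,0,0,1,0,0,1,0,1,0,0,3,1,0,0,0,2,1,0,1,0,3,2,1,0,0,0,0,0,1,1,2,0,0,2,0,0,0]
Step 9: insert cef at [6, 21, 23] -> counters=[1,0,0,1,0,0,2,0,1,0,0,3,1,0,0,0,2,1,0,1,0,4,2,2,0,0,0,0,0,1,1,2,0,0,2,0,0,0]
Step 10: delete wdr at [11, 22, 29] -> counters=[1,0,0,1,0,0,2,0,1,0,0,2,1,0,0,0,2,1,0,1,0,4,1,2,0,0,0,0,0,0,1,2,0,0,2,0,0,0]
Step 11: insert ay at [3, 17, 21] -> counters=[1,0,0,2,0,0,2,0,1,0,0,2,1,0,0,0,2,2,0,1,0,5,1,2,0,0,0,0,0,0,1,2,0,0,2,0,0,0]
Query ain: check counters[0]=1 counters[8]=1 counters[16]=2 -> maybe

Answer: maybe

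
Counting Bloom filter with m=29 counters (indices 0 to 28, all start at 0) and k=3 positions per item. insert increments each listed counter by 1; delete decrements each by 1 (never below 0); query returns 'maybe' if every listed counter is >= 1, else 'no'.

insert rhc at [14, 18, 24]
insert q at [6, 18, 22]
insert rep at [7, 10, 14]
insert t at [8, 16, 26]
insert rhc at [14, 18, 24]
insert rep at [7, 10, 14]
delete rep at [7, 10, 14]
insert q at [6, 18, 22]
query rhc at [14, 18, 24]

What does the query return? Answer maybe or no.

Answer: maybe

Derivation:
Step 1: insert rhc at [14, 18, 24] -> counters=[0,0,0,0,0,0,0,0,0,0,0,0,0,0,1,0,0,0,1,0,0,0,0,0,1,0,0,0,0]
Step 2: insert q at [6, 18, 22] -> counters=[0,0,0,0,0,0,1,0,0,0,0,0,0,0,1,0,0,0,2,0,0,0,1,0,1,0,0,0,0]
Step 3: insert rep at [7, 10, 14] -> counters=[0,0,0,0,0,0,1,1,0,0,1,0,0,0,2,0,0,0,2,0,0,0,1,0,1,0,0,0,0]
Step 4: insert t at [8, 16, 26] -> counters=[0,0,0,0,0,0,1,1,1,0,1,0,0,0,2,0,1,0,2,0,0,0,1,0,1,0,1,0,0]
Step 5: insert rhc at [14, 18, 24] -> counters=[0,0,0,0,0,0,1,1,1,0,1,0,0,0,3,0,1,0,3,0,0,0,1,0,2,0,1,0,0]
Step 6: insert rep at [7, 10, 14] -> counters=[0,0,0,0,0,0,1,2,1,0,2,0,0,0,4,0,1,0,3,0,0,0,1,0,2,0,1,0,0]
Step 7: delete rep at [7, 10, 14] -> counters=[0,0,0,0,0,0,1,1,1,0,1,0,0,0,3,0,1,0,3,0,0,0,1,0,2,0,1,0,0]
Step 8: insert q at [6, 18, 22] -> counters=[0,0,0,0,0,0,2,1,1,0,1,0,0,0,3,0,1,0,4,0,0,0,2,0,2,0,1,0,0]
Query rhc: check counters[14]=3 counters[18]=4 counters[24]=2 -> maybe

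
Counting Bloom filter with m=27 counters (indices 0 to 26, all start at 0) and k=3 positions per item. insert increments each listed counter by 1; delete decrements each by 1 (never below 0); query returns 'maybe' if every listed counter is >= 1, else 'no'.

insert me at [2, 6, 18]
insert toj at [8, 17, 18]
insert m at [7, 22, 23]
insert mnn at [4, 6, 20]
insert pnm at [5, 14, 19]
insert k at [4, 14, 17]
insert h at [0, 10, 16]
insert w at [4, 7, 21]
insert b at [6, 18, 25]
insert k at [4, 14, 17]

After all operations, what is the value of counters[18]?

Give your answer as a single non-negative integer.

Answer: 3

Derivation:
Step 1: insert me at [2, 6, 18] -> counters=[0,0,1,0,0,0,1,0,0,0,0,0,0,0,0,0,0,0,1,0,0,0,0,0,0,0,0]
Step 2: insert toj at [8, 17, 18] -> counters=[0,0,1,0,0,0,1,0,1,0,0,0,0,0,0,0,0,1,2,0,0,0,0,0,0,0,0]
Step 3: insert m at [7, 22, 23] -> counters=[0,0,1,0,0,0,1,1,1,0,0,0,0,0,0,0,0,1,2,0,0,0,1,1,0,0,0]
Step 4: insert mnn at [4, 6, 20] -> counters=[0,0,1,0,1,0,2,1,1,0,0,0,0,0,0,0,0,1,2,0,1,0,1,1,0,0,0]
Step 5: insert pnm at [5, 14, 19] -> counters=[0,0,1,0,1,1,2,1,1,0,0,0,0,0,1,0,0,1,2,1,1,0,1,1,0,0,0]
Step 6: insert k at [4, 14, 17] -> counters=[0,0,1,0,2,1,2,1,1,0,0,0,0,0,2,0,0,2,2,1,1,0,1,1,0,0,0]
Step 7: insert h at [0, 10, 16] -> counters=[1,0,1,0,2,1,2,1,1,0,1,0,0,0,2,0,1,2,2,1,1,0,1,1,0,0,0]
Step 8: insert w at [4, 7, 21] -> counters=[1,0,1,0,3,1,2,2,1,0,1,0,0,0,2,0,1,2,2,1,1,1,1,1,0,0,0]
Step 9: insert b at [6, 18, 25] -> counters=[1,0,1,0,3,1,3,2,1,0,1,0,0,0,2,0,1,2,3,1,1,1,1,1,0,1,0]
Step 10: insert k at [4, 14, 17] -> counters=[1,0,1,0,4,1,3,2,1,0,1,0,0,0,3,0,1,3,3,1,1,1,1,1,0,1,0]
Final counters=[1,0,1,0,4,1,3,2,1,0,1,0,0,0,3,0,1,3,3,1,1,1,1,1,0,1,0] -> counters[18]=3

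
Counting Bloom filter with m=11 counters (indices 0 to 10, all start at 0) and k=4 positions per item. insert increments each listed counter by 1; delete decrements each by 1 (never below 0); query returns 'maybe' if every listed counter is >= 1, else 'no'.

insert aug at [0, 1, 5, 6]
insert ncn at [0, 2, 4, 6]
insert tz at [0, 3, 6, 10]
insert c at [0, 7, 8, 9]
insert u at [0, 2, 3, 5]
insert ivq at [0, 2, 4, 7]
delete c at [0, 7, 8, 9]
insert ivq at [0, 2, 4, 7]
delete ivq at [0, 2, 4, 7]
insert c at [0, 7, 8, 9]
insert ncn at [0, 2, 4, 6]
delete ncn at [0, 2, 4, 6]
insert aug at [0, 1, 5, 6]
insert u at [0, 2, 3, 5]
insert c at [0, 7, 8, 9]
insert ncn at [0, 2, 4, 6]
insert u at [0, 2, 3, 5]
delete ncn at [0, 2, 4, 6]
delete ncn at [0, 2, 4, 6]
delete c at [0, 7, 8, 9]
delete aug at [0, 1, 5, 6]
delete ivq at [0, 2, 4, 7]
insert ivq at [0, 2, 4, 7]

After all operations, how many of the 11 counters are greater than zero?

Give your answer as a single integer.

Step 1: insert aug at [0, 1, 5, 6] -> counters=[1,1,0,0,0,1,1,0,0,0,0]
Step 2: insert ncn at [0, 2, 4, 6] -> counters=[2,1,1,0,1,1,2,0,0,0,0]
Step 3: insert tz at [0, 3, 6, 10] -> counters=[3,1,1,1,1,1,3,0,0,0,1]
Step 4: insert c at [0, 7, 8, 9] -> counters=[4,1,1,1,1,1,3,1,1,1,1]
Step 5: insert u at [0, 2, 3, 5] -> counters=[5,1,2,2,1,2,3,1,1,1,1]
Step 6: insert ivq at [0, 2, 4, 7] -> counters=[6,1,3,2,2,2,3,2,1,1,1]
Step 7: delete c at [0, 7, 8, 9] -> counters=[5,1,3,2,2,2,3,1,0,0,1]
Step 8: insert ivq at [0, 2, 4, 7] -> counters=[6,1,4,2,3,2,3,2,0,0,1]
Step 9: delete ivq at [0, 2, 4, 7] -> counters=[5,1,3,2,2,2,3,1,0,0,1]
Step 10: insert c at [0, 7, 8, 9] -> counters=[6,1,3,2,2,2,3,2,1,1,1]
Step 11: insert ncn at [0, 2, 4, 6] -> counters=[7,1,4,2,3,2,4,2,1,1,1]
Step 12: delete ncn at [0, 2, 4, 6] -> counters=[6,1,3,2,2,2,3,2,1,1,1]
Step 13: insert aug at [0, 1, 5, 6] -> counters=[7,2,3,2,2,3,4,2,1,1,1]
Step 14: insert u at [0, 2, 3, 5] -> counters=[8,2,4,3,2,4,4,2,1,1,1]
Step 15: insert c at [0, 7, 8, 9] -> counters=[9,2,4,3,2,4,4,3,2,2,1]
Step 16: insert ncn at [0, 2, 4, 6] -> counters=[10,2,5,3,3,4,5,3,2,2,1]
Step 17: insert u at [0, 2, 3, 5] -> counters=[11,2,6,4,3,5,5,3,2,2,1]
Step 18: delete ncn at [0, 2, 4, 6] -> counters=[10,2,5,4,2,5,4,3,2,2,1]
Step 19: delete ncn at [0, 2, 4, 6] -> counters=[9,2,4,4,1,5,3,3,2,2,1]
Step 20: delete c at [0, 7, 8, 9] -> counters=[8,2,4,4,1,5,3,2,1,1,1]
Step 21: delete aug at [0, 1, 5, 6] -> counters=[7,1,4,4,1,4,2,2,1,1,1]
Step 22: delete ivq at [0, 2, 4, 7] -> counters=[6,1,3,4,0,4,2,1,1,1,1]
Step 23: insert ivq at [0, 2, 4, 7] -> counters=[7,1,4,4,1,4,2,2,1,1,1]
Final counters=[7,1,4,4,1,4,2,2,1,1,1] -> 11 nonzero

Answer: 11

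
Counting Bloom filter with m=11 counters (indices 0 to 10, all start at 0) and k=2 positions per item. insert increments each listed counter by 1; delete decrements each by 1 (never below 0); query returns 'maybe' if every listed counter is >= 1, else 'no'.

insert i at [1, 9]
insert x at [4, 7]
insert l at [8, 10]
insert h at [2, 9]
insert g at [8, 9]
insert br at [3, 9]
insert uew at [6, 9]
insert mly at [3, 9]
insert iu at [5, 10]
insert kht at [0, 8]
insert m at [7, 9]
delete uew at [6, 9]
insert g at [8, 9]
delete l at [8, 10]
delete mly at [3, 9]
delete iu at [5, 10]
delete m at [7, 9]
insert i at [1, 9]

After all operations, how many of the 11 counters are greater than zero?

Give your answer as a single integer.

Answer: 8

Derivation:
Step 1: insert i at [1, 9] -> counters=[0,1,0,0,0,0,0,0,0,1,0]
Step 2: insert x at [4, 7] -> counters=[0,1,0,0,1,0,0,1,0,1,0]
Step 3: insert l at [8, 10] -> counters=[0,1,0,0,1,0,0,1,1,1,1]
Step 4: insert h at [2, 9] -> counters=[0,1,1,0,1,0,0,1,1,2,1]
Step 5: insert g at [8, 9] -> counters=[0,1,1,0,1,0,0,1,2,3,1]
Step 6: insert br at [3, 9] -> counters=[0,1,1,1,1,0,0,1,2,4,1]
Step 7: insert uew at [6, 9] -> counters=[0,1,1,1,1,0,1,1,2,5,1]
Step 8: insert mly at [3, 9] -> counters=[0,1,1,2,1,0,1,1,2,6,1]
Step 9: insert iu at [5, 10] -> counters=[0,1,1,2,1,1,1,1,2,6,2]
Step 10: insert kht at [0, 8] -> counters=[1,1,1,2,1,1,1,1,3,6,2]
Step 11: insert m at [7, 9] -> counters=[1,1,1,2,1,1,1,2,3,7,2]
Step 12: delete uew at [6, 9] -> counters=[1,1,1,2,1,1,0,2,3,6,2]
Step 13: insert g at [8, 9] -> counters=[1,1,1,2,1,1,0,2,4,7,2]
Step 14: delete l at [8, 10] -> counters=[1,1,1,2,1,1,0,2,3,7,1]
Step 15: delete mly at [3, 9] -> counters=[1,1,1,1,1,1,0,2,3,6,1]
Step 16: delete iu at [5, 10] -> counters=[1,1,1,1,1,0,0,2,3,6,0]
Step 17: delete m at [7, 9] -> counters=[1,1,1,1,1,0,0,1,3,5,0]
Step 18: insert i at [1, 9] -> counters=[1,2,1,1,1,0,0,1,3,6,0]
Final counters=[1,2,1,1,1,0,0,1,3,6,0] -> 8 nonzero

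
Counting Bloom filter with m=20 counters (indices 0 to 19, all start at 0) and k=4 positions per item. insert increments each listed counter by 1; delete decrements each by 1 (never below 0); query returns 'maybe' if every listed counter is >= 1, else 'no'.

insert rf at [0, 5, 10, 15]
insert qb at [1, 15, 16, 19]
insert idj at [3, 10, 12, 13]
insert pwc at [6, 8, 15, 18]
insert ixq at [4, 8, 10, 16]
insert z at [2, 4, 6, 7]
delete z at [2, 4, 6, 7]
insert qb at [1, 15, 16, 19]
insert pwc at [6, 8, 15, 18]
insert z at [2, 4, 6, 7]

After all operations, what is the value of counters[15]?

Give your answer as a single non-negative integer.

Step 1: insert rf at [0, 5, 10, 15] -> counters=[1,0,0,0,0,1,0,0,0,0,1,0,0,0,0,1,0,0,0,0]
Step 2: insert qb at [1, 15, 16, 19] -> counters=[1,1,0,0,0,1,0,0,0,0,1,0,0,0,0,2,1,0,0,1]
Step 3: insert idj at [3, 10, 12, 13] -> counters=[1,1,0,1,0,1,0,0,0,0,2,0,1,1,0,2,1,0,0,1]
Step 4: insert pwc at [6, 8, 15, 18] -> counters=[1,1,0,1,0,1,1,0,1,0,2,0,1,1,0,3,1,0,1,1]
Step 5: insert ixq at [4, 8, 10, 16] -> counters=[1,1,0,1,1,1,1,0,2,0,3,0,1,1,0,3,2,0,1,1]
Step 6: insert z at [2, 4, 6, 7] -> counters=[1,1,1,1,2,1,2,1,2,0,3,0,1,1,0,3,2,0,1,1]
Step 7: delete z at [2, 4, 6, 7] -> counters=[1,1,0,1,1,1,1,0,2,0,3,0,1,1,0,3,2,0,1,1]
Step 8: insert qb at [1, 15, 16, 19] -> counters=[1,2,0,1,1,1,1,0,2,0,3,0,1,1,0,4,3,0,1,2]
Step 9: insert pwc at [6, 8, 15, 18] -> counters=[1,2,0,1,1,1,2,0,3,0,3,0,1,1,0,5,3,0,2,2]
Step 10: insert z at [2, 4, 6, 7] -> counters=[1,2,1,1,2,1,3,1,3,0,3,0,1,1,0,5,3,0,2,2]
Final counters=[1,2,1,1,2,1,3,1,3,0,3,0,1,1,0,5,3,0,2,2] -> counters[15]=5

Answer: 5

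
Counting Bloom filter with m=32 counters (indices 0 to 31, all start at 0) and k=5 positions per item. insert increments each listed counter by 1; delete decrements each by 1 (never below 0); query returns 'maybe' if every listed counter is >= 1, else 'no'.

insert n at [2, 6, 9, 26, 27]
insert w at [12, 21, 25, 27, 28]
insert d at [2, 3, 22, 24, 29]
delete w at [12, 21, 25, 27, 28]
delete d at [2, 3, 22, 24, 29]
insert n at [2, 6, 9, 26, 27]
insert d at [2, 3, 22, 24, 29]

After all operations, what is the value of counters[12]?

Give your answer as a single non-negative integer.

Step 1: insert n at [2, 6, 9, 26, 27] -> counters=[0,0,1,0,0,0,1,0,0,1,0,0,0,0,0,0,0,0,0,0,0,0,0,0,0,0,1,1,0,0,0,0]
Step 2: insert w at [12, 21, 25, 27, 28] -> counters=[0,0,1,0,0,0,1,0,0,1,0,0,1,0,0,0,0,0,0,0,0,1,0,0,0,1,1,2,1,0,0,0]
Step 3: insert d at [2, 3, 22, 24, 29] -> counters=[0,0,2,1,0,0,1,0,0,1,0,0,1,0,0,0,0,0,0,0,0,1,1,0,1,1,1,2,1,1,0,0]
Step 4: delete w at [12, 21, 25, 27, 28] -> counters=[0,0,2,1,0,0,1,0,0,1,0,0,0,0,0,0,0,0,0,0,0,0,1,0,1,0,1,1,0,1,0,0]
Step 5: delete d at [2, 3, 22, 24, 29] -> counters=[0,0,1,0,0,0,1,0,0,1,0,0,0,0,0,0,0,0,0,0,0,0,0,0,0,0,1,1,0,0,0,0]
Step 6: insert n at [2, 6, 9, 26, 27] -> counters=[0,0,2,0,0,0,2,0,0,2,0,0,0,0,0,0,0,0,0,0,0,0,0,0,0,0,2,2,0,0,0,0]
Step 7: insert d at [2, 3, 22, 24, 29] -> counters=[0,0,3,1,0,0,2,0,0,2,0,0,0,0,0,0,0,0,0,0,0,0,1,0,1,0,2,2,0,1,0,0]
Final counters=[0,0,3,1,0,0,2,0,0,2,0,0,0,0,0,0,0,0,0,0,0,0,1,0,1,0,2,2,0,1,0,0] -> counters[12]=0

Answer: 0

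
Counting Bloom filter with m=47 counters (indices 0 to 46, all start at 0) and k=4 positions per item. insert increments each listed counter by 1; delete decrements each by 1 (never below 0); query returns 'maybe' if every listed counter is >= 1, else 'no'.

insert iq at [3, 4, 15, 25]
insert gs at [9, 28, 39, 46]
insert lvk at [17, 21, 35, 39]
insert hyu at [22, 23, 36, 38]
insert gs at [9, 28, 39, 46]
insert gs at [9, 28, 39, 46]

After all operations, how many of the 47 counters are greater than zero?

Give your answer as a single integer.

Step 1: insert iq at [3, 4, 15, 25] -> counters=[0,0,0,1,1,0,0,0,0,0,0,0,0,0,0,1,0,0,0,0,0,0,0,0,0,1,0,0,0,0,0,0,0,0,0,0,0,0,0,0,0,0,0,0,0,0,0]
Step 2: insert gs at [9, 28, 39, 46] -> counters=[0,0,0,1,1,0,0,0,0,1,0,0,0,0,0,1,0,0,0,0,0,0,0,0,0,1,0,0,1,0,0,0,0,0,0,0,0,0,0,1,0,0,0,0,0,0,1]
Step 3: insert lvk at [17, 21, 35, 39] -> counters=[0,0,0,1,1,0,0,0,0,1,0,0,0,0,0,1,0,1,0,0,0,1,0,0,0,1,0,0,1,0,0,0,0,0,0,1,0,0,0,2,0,0,0,0,0,0,1]
Step 4: insert hyu at [22, 23, 36, 38] -> counters=[0,0,0,1,1,0,0,0,0,1,0,0,0,0,0,1,0,1,0,0,0,1,1,1,0,1,0,0,1,0,0,0,0,0,0,1,1,0,1,2,0,0,0,0,0,0,1]
Step 5: insert gs at [9, 28, 39, 46] -> counters=[0,0,0,1,1,0,0,0,0,2,0,0,0,0,0,1,0,1,0,0,0,1,1,1,0,1,0,0,2,0,0,0,0,0,0,1,1,0,1,3,0,0,0,0,0,0,2]
Step 6: insert gs at [9, 28, 39, 46] -> counters=[0,0,0,1,1,0,0,0,0,3,0,0,0,0,0,1,0,1,0,0,0,1,1,1,0,1,0,0,3,0,0,0,0,0,0,1,1,0,1,4,0,0,0,0,0,0,3]
Final counters=[0,0,0,1,1,0,0,0,0,3,0,0,0,0,0,1,0,1,0,0,0,1,1,1,0,1,0,0,3,0,0,0,0,0,0,1,1,0,1,4,0,0,0,0,0,0,3] -> 15 nonzero

Answer: 15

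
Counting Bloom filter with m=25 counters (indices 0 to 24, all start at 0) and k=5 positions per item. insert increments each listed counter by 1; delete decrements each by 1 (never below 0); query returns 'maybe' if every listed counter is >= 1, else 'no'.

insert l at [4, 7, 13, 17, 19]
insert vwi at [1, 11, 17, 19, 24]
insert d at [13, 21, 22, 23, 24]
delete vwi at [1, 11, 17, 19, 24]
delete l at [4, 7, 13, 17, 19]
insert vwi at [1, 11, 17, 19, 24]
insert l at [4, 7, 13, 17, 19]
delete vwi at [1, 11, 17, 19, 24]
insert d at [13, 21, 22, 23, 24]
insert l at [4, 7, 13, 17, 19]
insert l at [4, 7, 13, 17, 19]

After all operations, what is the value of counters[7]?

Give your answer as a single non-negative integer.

Step 1: insert l at [4, 7, 13, 17, 19] -> counters=[0,0,0,0,1,0,0,1,0,0,0,0,0,1,0,0,0,1,0,1,0,0,0,0,0]
Step 2: insert vwi at [1, 11, 17, 19, 24] -> counters=[0,1,0,0,1,0,0,1,0,0,0,1,0,1,0,0,0,2,0,2,0,0,0,0,1]
Step 3: insert d at [13, 21, 22, 23, 24] -> counters=[0,1,0,0,1,0,0,1,0,0,0,1,0,2,0,0,0,2,0,2,0,1,1,1,2]
Step 4: delete vwi at [1, 11, 17, 19, 24] -> counters=[0,0,0,0,1,0,0,1,0,0,0,0,0,2,0,0,0,1,0,1,0,1,1,1,1]
Step 5: delete l at [4, 7, 13, 17, 19] -> counters=[0,0,0,0,0,0,0,0,0,0,0,0,0,1,0,0,0,0,0,0,0,1,1,1,1]
Step 6: insert vwi at [1, 11, 17, 19, 24] -> counters=[0,1,0,0,0,0,0,0,0,0,0,1,0,1,0,0,0,1,0,1,0,1,1,1,2]
Step 7: insert l at [4, 7, 13, 17, 19] -> counters=[0,1,0,0,1,0,0,1,0,0,0,1,0,2,0,0,0,2,0,2,0,1,1,1,2]
Step 8: delete vwi at [1, 11, 17, 19, 24] -> counters=[0,0,0,0,1,0,0,1,0,0,0,0,0,2,0,0,0,1,0,1,0,1,1,1,1]
Step 9: insert d at [13, 21, 22, 23, 24] -> counters=[0,0,0,0,1,0,0,1,0,0,0,0,0,3,0,0,0,1,0,1,0,2,2,2,2]
Step 10: insert l at [4, 7, 13, 17, 19] -> counters=[0,0,0,0,2,0,0,2,0,0,0,0,0,4,0,0,0,2,0,2,0,2,2,2,2]
Step 11: insert l at [4, 7, 13, 17, 19] -> counters=[0,0,0,0,3,0,0,3,0,0,0,0,0,5,0,0,0,3,0,3,0,2,2,2,2]
Final counters=[0,0,0,0,3,0,0,3,0,0,0,0,0,5,0,0,0,3,0,3,0,2,2,2,2] -> counters[7]=3

Answer: 3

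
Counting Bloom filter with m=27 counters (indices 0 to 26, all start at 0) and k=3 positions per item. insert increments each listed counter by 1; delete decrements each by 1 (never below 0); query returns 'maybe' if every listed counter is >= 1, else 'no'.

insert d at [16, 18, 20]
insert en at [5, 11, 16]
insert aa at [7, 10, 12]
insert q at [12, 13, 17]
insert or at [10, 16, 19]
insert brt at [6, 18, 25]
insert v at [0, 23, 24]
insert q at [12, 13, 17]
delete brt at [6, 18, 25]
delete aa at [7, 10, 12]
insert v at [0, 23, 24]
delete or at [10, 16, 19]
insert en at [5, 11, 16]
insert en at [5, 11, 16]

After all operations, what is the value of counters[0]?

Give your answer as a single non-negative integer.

Answer: 2

Derivation:
Step 1: insert d at [16, 18, 20] -> counters=[0,0,0,0,0,0,0,0,0,0,0,0,0,0,0,0,1,0,1,0,1,0,0,0,0,0,0]
Step 2: insert en at [5, 11, 16] -> counters=[0,0,0,0,0,1,0,0,0,0,0,1,0,0,0,0,2,0,1,0,1,0,0,0,0,0,0]
Step 3: insert aa at [7, 10, 12] -> counters=[0,0,0,0,0,1,0,1,0,0,1,1,1,0,0,0,2,0,1,0,1,0,0,0,0,0,0]
Step 4: insert q at [12, 13, 17] -> counters=[0,0,0,0,0,1,0,1,0,0,1,1,2,1,0,0,2,1,1,0,1,0,0,0,0,0,0]
Step 5: insert or at [10, 16, 19] -> counters=[0,0,0,0,0,1,0,1,0,0,2,1,2,1,0,0,3,1,1,1,1,0,0,0,0,0,0]
Step 6: insert brt at [6, 18, 25] -> counters=[0,0,0,0,0,1,1,1,0,0,2,1,2,1,0,0,3,1,2,1,1,0,0,0,0,1,0]
Step 7: insert v at [0, 23, 24] -> counters=[1,0,0,0,0,1,1,1,0,0,2,1,2,1,0,0,3,1,2,1,1,0,0,1,1,1,0]
Step 8: insert q at [12, 13, 17] -> counters=[1,0,0,0,0,1,1,1,0,0,2,1,3,2,0,0,3,2,2,1,1,0,0,1,1,1,0]
Step 9: delete brt at [6, 18, 25] -> counters=[1,0,0,0,0,1,0,1,0,0,2,1,3,2,0,0,3,2,1,1,1,0,0,1,1,0,0]
Step 10: delete aa at [7, 10, 12] -> counters=[1,0,0,0,0,1,0,0,0,0,1,1,2,2,0,0,3,2,1,1,1,0,0,1,1,0,0]
Step 11: insert v at [0, 23, 24] -> counters=[2,0,0,0,0,1,0,0,0,0,1,1,2,2,0,0,3,2,1,1,1,0,0,2,2,0,0]
Step 12: delete or at [10, 16, 19] -> counters=[2,0,0,0,0,1,0,0,0,0,0,1,2,2,0,0,2,2,1,0,1,0,0,2,2,0,0]
Step 13: insert en at [5, 11, 16] -> counters=[2,0,0,0,0,2,0,0,0,0,0,2,2,2,0,0,3,2,1,0,1,0,0,2,2,0,0]
Step 14: insert en at [5, 11, 16] -> counters=[2,0,0,0,0,3,0,0,0,0,0,3,2,2,0,0,4,2,1,0,1,0,0,2,2,0,0]
Final counters=[2,0,0,0,0,3,0,0,0,0,0,3,2,2,0,0,4,2,1,0,1,0,0,2,2,0,0] -> counters[0]=2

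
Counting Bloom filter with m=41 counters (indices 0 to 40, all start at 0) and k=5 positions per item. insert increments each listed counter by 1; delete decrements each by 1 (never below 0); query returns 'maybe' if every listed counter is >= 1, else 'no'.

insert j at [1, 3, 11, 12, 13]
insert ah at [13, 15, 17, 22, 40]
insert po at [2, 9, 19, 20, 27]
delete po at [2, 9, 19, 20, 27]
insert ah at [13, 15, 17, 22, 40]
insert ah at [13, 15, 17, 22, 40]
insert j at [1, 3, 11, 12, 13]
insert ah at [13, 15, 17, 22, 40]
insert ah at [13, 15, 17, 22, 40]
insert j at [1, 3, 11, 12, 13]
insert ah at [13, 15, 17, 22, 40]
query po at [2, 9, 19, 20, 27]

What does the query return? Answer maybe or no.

Step 1: insert j at [1, 3, 11, 12, 13] -> counters=[0,1,0,1,0,0,0,0,0,0,0,1,1,1,0,0,0,0,0,0,0,0,0,0,0,0,0,0,0,0,0,0,0,0,0,0,0,0,0,0,0]
Step 2: insert ah at [13, 15, 17, 22, 40] -> counters=[0,1,0,1,0,0,0,0,0,0,0,1,1,2,0,1,0,1,0,0,0,0,1,0,0,0,0,0,0,0,0,0,0,0,0,0,0,0,0,0,1]
Step 3: insert po at [2, 9, 19, 20, 27] -> counters=[0,1,1,1,0,0,0,0,0,1,0,1,1,2,0,1,0,1,0,1,1,0,1,0,0,0,0,1,0,0,0,0,0,0,0,0,0,0,0,0,1]
Step 4: delete po at [2, 9, 19, 20, 27] -> counters=[0,1,0,1,0,0,0,0,0,0,0,1,1,2,0,1,0,1,0,0,0,0,1,0,0,0,0,0,0,0,0,0,0,0,0,0,0,0,0,0,1]
Step 5: insert ah at [13, 15, 17, 22, 40] -> counters=[0,1,0,1,0,0,0,0,0,0,0,1,1,3,0,2,0,2,0,0,0,0,2,0,0,0,0,0,0,0,0,0,0,0,0,0,0,0,0,0,2]
Step 6: insert ah at [13, 15, 17, 22, 40] -> counters=[0,1,0,1,0,0,0,0,0,0,0,1,1,4,0,3,0,3,0,0,0,0,3,0,0,0,0,0,0,0,0,0,0,0,0,0,0,0,0,0,3]
Step 7: insert j at [1, 3, 11, 12, 13] -> counters=[0,2,0,2,0,0,0,0,0,0,0,2,2,5,0,3,0,3,0,0,0,0,3,0,0,0,0,0,0,0,0,0,0,0,0,0,0,0,0,0,3]
Step 8: insert ah at [13, 15, 17, 22, 40] -> counters=[0,2,0,2,0,0,0,0,0,0,0,2,2,6,0,4,0,4,0,0,0,0,4,0,0,0,0,0,0,0,0,0,0,0,0,0,0,0,0,0,4]
Step 9: insert ah at [13, 15, 17, 22, 40] -> counters=[0,2,0,2,0,0,0,0,0,0,0,2,2,7,0,5,0,5,0,0,0,0,5,0,0,0,0,0,0,0,0,0,0,0,0,0,0,0,0,0,5]
Step 10: insert j at [1, 3, 11, 12, 13] -> counters=[0,3,0,3,0,0,0,0,0,0,0,3,3,8,0,5,0,5,0,0,0,0,5,0,0,0,0,0,0,0,0,0,0,0,0,0,0,0,0,0,5]
Step 11: insert ah at [13, 15, 17, 22, 40] -> counters=[0,3,0,3,0,0,0,0,0,0,0,3,3,9,0,6,0,6,0,0,0,0,6,0,0,0,0,0,0,0,0,0,0,0,0,0,0,0,0,0,6]
Query po: check counters[2]=0 counters[9]=0 counters[19]=0 counters[20]=0 counters[27]=0 -> no

Answer: no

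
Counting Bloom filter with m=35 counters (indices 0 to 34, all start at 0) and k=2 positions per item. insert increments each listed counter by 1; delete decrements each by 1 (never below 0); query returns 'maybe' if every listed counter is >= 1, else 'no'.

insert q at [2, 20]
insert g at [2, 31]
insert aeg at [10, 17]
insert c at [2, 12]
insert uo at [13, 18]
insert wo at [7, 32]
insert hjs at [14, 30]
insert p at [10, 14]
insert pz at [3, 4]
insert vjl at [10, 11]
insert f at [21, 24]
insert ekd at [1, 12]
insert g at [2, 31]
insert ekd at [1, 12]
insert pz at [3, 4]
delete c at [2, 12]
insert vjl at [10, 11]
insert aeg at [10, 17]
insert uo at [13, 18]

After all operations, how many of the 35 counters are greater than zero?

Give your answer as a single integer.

Answer: 18

Derivation:
Step 1: insert q at [2, 20] -> counters=[0,0,1,0,0,0,0,0,0,0,0,0,0,0,0,0,0,0,0,0,1,0,0,0,0,0,0,0,0,0,0,0,0,0,0]
Step 2: insert g at [2, 31] -> counters=[0,0,2,0,0,0,0,0,0,0,0,0,0,0,0,0,0,0,0,0,1,0,0,0,0,0,0,0,0,0,0,1,0,0,0]
Step 3: insert aeg at [10, 17] -> counters=[0,0,2,0,0,0,0,0,0,0,1,0,0,0,0,0,0,1,0,0,1,0,0,0,0,0,0,0,0,0,0,1,0,0,0]
Step 4: insert c at [2, 12] -> counters=[0,0,3,0,0,0,0,0,0,0,1,0,1,0,0,0,0,1,0,0,1,0,0,0,0,0,0,0,0,0,0,1,0,0,0]
Step 5: insert uo at [13, 18] -> counters=[0,0,3,0,0,0,0,0,0,0,1,0,1,1,0,0,0,1,1,0,1,0,0,0,0,0,0,0,0,0,0,1,0,0,0]
Step 6: insert wo at [7, 32] -> counters=[0,0,3,0,0,0,0,1,0,0,1,0,1,1,0,0,0,1,1,0,1,0,0,0,0,0,0,0,0,0,0,1,1,0,0]
Step 7: insert hjs at [14, 30] -> counters=[0,0,3,0,0,0,0,1,0,0,1,0,1,1,1,0,0,1,1,0,1,0,0,0,0,0,0,0,0,0,1,1,1,0,0]
Step 8: insert p at [10, 14] -> counters=[0,0,3,0,0,0,0,1,0,0,2,0,1,1,2,0,0,1,1,0,1,0,0,0,0,0,0,0,0,0,1,1,1,0,0]
Step 9: insert pz at [3, 4] -> counters=[0,0,3,1,1,0,0,1,0,0,2,0,1,1,2,0,0,1,1,0,1,0,0,0,0,0,0,0,0,0,1,1,1,0,0]
Step 10: insert vjl at [10, 11] -> counters=[0,0,3,1,1,0,0,1,0,0,3,1,1,1,2,0,0,1,1,0,1,0,0,0,0,0,0,0,0,0,1,1,1,0,0]
Step 11: insert f at [21, 24] -> counters=[0,0,3,1,1,0,0,1,0,0,3,1,1,1,2,0,0,1,1,0,1,1,0,0,1,0,0,0,0,0,1,1,1,0,0]
Step 12: insert ekd at [1, 12] -> counters=[0,1,3,1,1,0,0,1,0,0,3,1,2,1,2,0,0,1,1,0,1,1,0,0,1,0,0,0,0,0,1,1,1,0,0]
Step 13: insert g at [2, 31] -> counters=[0,1,4,1,1,0,0,1,0,0,3,1,2,1,2,0,0,1,1,0,1,1,0,0,1,0,0,0,0,0,1,2,1,0,0]
Step 14: insert ekd at [1, 12] -> counters=[0,2,4,1,1,0,0,1,0,0,3,1,3,1,2,0,0,1,1,0,1,1,0,0,1,0,0,0,0,0,1,2,1,0,0]
Step 15: insert pz at [3, 4] -> counters=[0,2,4,2,2,0,0,1,0,0,3,1,3,1,2,0,0,1,1,0,1,1,0,0,1,0,0,0,0,0,1,2,1,0,0]
Step 16: delete c at [2, 12] -> counters=[0,2,3,2,2,0,0,1,0,0,3,1,2,1,2,0,0,1,1,0,1,1,0,0,1,0,0,0,0,0,1,2,1,0,0]
Step 17: insert vjl at [10, 11] -> counters=[0,2,3,2,2,0,0,1,0,0,4,2,2,1,2,0,0,1,1,0,1,1,0,0,1,0,0,0,0,0,1,2,1,0,0]
Step 18: insert aeg at [10, 17] -> counters=[0,2,3,2,2,0,0,1,0,0,5,2,2,1,2,0,0,2,1,0,1,1,0,0,1,0,0,0,0,0,1,2,1,0,0]
Step 19: insert uo at [13, 18] -> counters=[0,2,3,2,2,0,0,1,0,0,5,2,2,2,2,0,0,2,2,0,1,1,0,0,1,0,0,0,0,0,1,2,1,0,0]
Final counters=[0,2,3,2,2,0,0,1,0,0,5,2,2,2,2,0,0,2,2,0,1,1,0,0,1,0,0,0,0,0,1,2,1,0,0] -> 18 nonzero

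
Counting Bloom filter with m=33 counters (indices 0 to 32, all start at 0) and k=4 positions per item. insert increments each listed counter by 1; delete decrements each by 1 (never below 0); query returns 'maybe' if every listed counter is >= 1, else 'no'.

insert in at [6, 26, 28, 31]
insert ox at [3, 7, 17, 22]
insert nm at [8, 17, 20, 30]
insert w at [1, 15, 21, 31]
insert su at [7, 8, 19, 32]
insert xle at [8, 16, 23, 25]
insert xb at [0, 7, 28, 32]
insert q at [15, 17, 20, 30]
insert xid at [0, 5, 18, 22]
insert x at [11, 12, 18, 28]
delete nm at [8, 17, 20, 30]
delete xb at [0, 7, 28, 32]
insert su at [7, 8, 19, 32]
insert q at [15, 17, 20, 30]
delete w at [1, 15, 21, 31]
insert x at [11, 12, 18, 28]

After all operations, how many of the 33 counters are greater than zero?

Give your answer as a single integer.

Answer: 22

Derivation:
Step 1: insert in at [6, 26, 28, 31] -> counters=[0,0,0,0,0,0,1,0,0,0,0,0,0,0,0,0,0,0,0,0,0,0,0,0,0,0,1,0,1,0,0,1,0]
Step 2: insert ox at [3, 7, 17, 22] -> counters=[0,0,0,1,0,0,1,1,0,0,0,0,0,0,0,0,0,1,0,0,0,0,1,0,0,0,1,0,1,0,0,1,0]
Step 3: insert nm at [8, 17, 20, 30] -> counters=[0,0,0,1,0,0,1,1,1,0,0,0,0,0,0,0,0,2,0,0,1,0,1,0,0,0,1,0,1,0,1,1,0]
Step 4: insert w at [1, 15, 21, 31] -> counters=[0,1,0,1,0,0,1,1,1,0,0,0,0,0,0,1,0,2,0,0,1,1,1,0,0,0,1,0,1,0,1,2,0]
Step 5: insert su at [7, 8, 19, 32] -> counters=[0,1,0,1,0,0,1,2,2,0,0,0,0,0,0,1,0,2,0,1,1,1,1,0,0,0,1,0,1,0,1,2,1]
Step 6: insert xle at [8, 16, 23, 25] -> counters=[0,1,0,1,0,0,1,2,3,0,0,0,0,0,0,1,1,2,0,1,1,1,1,1,0,1,1,0,1,0,1,2,1]
Step 7: insert xb at [0, 7, 28, 32] -> counters=[1,1,0,1,0,0,1,3,3,0,0,0,0,0,0,1,1,2,0,1,1,1,1,1,0,1,1,0,2,0,1,2,2]
Step 8: insert q at [15, 17, 20, 30] -> counters=[1,1,0,1,0,0,1,3,3,0,0,0,0,0,0,2,1,3,0,1,2,1,1,1,0,1,1,0,2,0,2,2,2]
Step 9: insert xid at [0, 5, 18, 22] -> counters=[2,1,0,1,0,1,1,3,3,0,0,0,0,0,0,2,1,3,1,1,2,1,2,1,0,1,1,0,2,0,2,2,2]
Step 10: insert x at [11, 12, 18, 28] -> counters=[2,1,0,1,0,1,1,3,3,0,0,1,1,0,0,2,1,3,2,1,2,1,2,1,0,1,1,0,3,0,2,2,2]
Step 11: delete nm at [8, 17, 20, 30] -> counters=[2,1,0,1,0,1,1,3,2,0,0,1,1,0,0,2,1,2,2,1,1,1,2,1,0,1,1,0,3,0,1,2,2]
Step 12: delete xb at [0, 7, 28, 32] -> counters=[1,1,0,1,0,1,1,2,2,0,0,1,1,0,0,2,1,2,2,1,1,1,2,1,0,1,1,0,2,0,1,2,1]
Step 13: insert su at [7, 8, 19, 32] -> counters=[1,1,0,1,0,1,1,3,3,0,0,1,1,0,0,2,1,2,2,2,1,1,2,1,0,1,1,0,2,0,1,2,2]
Step 14: insert q at [15, 17, 20, 30] -> counters=[1,1,0,1,0,1,1,3,3,0,0,1,1,0,0,3,1,3,2,2,2,1,2,1,0,1,1,0,2,0,2,2,2]
Step 15: delete w at [1, 15, 21, 31] -> counters=[1,0,0,1,0,1,1,3,3,0,0,1,1,0,0,2,1,3,2,2,2,0,2,1,0,1,1,0,2,0,2,1,2]
Step 16: insert x at [11, 12, 18, 28] -> counters=[1,0,0,1,0,1,1,3,3,0,0,2,2,0,0,2,1,3,3,2,2,0,2,1,0,1,1,0,3,0,2,1,2]
Final counters=[1,0,0,1,0,1,1,3,3,0,0,2,2,0,0,2,1,3,3,2,2,0,2,1,0,1,1,0,3,0,2,1,2] -> 22 nonzero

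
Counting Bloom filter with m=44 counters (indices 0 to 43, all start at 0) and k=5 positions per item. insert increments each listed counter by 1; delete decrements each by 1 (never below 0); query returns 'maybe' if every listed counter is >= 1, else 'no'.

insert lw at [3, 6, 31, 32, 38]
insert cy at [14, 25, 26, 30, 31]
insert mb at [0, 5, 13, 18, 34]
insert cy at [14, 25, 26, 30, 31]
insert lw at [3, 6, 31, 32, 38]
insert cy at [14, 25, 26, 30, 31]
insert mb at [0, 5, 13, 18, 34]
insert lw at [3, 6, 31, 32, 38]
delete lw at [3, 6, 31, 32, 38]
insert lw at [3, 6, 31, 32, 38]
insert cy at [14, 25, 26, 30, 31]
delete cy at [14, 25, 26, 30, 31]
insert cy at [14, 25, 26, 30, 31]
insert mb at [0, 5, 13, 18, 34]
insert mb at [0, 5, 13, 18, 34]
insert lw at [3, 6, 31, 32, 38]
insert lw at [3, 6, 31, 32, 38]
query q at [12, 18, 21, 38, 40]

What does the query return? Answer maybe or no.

Step 1: insert lw at [3, 6, 31, 32, 38] -> counters=[0,0,0,1,0,0,1,0,0,0,0,0,0,0,0,0,0,0,0,0,0,0,0,0,0,0,0,0,0,0,0,1,1,0,0,0,0,0,1,0,0,0,0,0]
Step 2: insert cy at [14, 25, 26, 30, 31] -> counters=[0,0,0,1,0,0,1,0,0,0,0,0,0,0,1,0,0,0,0,0,0,0,0,0,0,1,1,0,0,0,1,2,1,0,0,0,0,0,1,0,0,0,0,0]
Step 3: insert mb at [0, 5, 13, 18, 34] -> counters=[1,0,0,1,0,1,1,0,0,0,0,0,0,1,1,0,0,0,1,0,0,0,0,0,0,1,1,0,0,0,1,2,1,0,1,0,0,0,1,0,0,0,0,0]
Step 4: insert cy at [14, 25, 26, 30, 31] -> counters=[1,0,0,1,0,1,1,0,0,0,0,0,0,1,2,0,0,0,1,0,0,0,0,0,0,2,2,0,0,0,2,3,1,0,1,0,0,0,1,0,0,0,0,0]
Step 5: insert lw at [3, 6, 31, 32, 38] -> counters=[1,0,0,2,0,1,2,0,0,0,0,0,0,1,2,0,0,0,1,0,0,0,0,0,0,2,2,0,0,0,2,4,2,0,1,0,0,0,2,0,0,0,0,0]
Step 6: insert cy at [14, 25, 26, 30, 31] -> counters=[1,0,0,2,0,1,2,0,0,0,0,0,0,1,3,0,0,0,1,0,0,0,0,0,0,3,3,0,0,0,3,5,2,0,1,0,0,0,2,0,0,0,0,0]
Step 7: insert mb at [0, 5, 13, 18, 34] -> counters=[2,0,0,2,0,2,2,0,0,0,0,0,0,2,3,0,0,0,2,0,0,0,0,0,0,3,3,0,0,0,3,5,2,0,2,0,0,0,2,0,0,0,0,0]
Step 8: insert lw at [3, 6, 31, 32, 38] -> counters=[2,0,0,3,0,2,3,0,0,0,0,0,0,2,3,0,0,0,2,0,0,0,0,0,0,3,3,0,0,0,3,6,3,0,2,0,0,0,3,0,0,0,0,0]
Step 9: delete lw at [3, 6, 31, 32, 38] -> counters=[2,0,0,2,0,2,2,0,0,0,0,0,0,2,3,0,0,0,2,0,0,0,0,0,0,3,3,0,0,0,3,5,2,0,2,0,0,0,2,0,0,0,0,0]
Step 10: insert lw at [3, 6, 31, 32, 38] -> counters=[2,0,0,3,0,2,3,0,0,0,0,0,0,2,3,0,0,0,2,0,0,0,0,0,0,3,3,0,0,0,3,6,3,0,2,0,0,0,3,0,0,0,0,0]
Step 11: insert cy at [14, 25, 26, 30, 31] -> counters=[2,0,0,3,0,2,3,0,0,0,0,0,0,2,4,0,0,0,2,0,0,0,0,0,0,4,4,0,0,0,4,7,3,0,2,0,0,0,3,0,0,0,0,0]
Step 12: delete cy at [14, 25, 26, 30, 31] -> counters=[2,0,0,3,0,2,3,0,0,0,0,0,0,2,3,0,0,0,2,0,0,0,0,0,0,3,3,0,0,0,3,6,3,0,2,0,0,0,3,0,0,0,0,0]
Step 13: insert cy at [14, 25, 26, 30, 31] -> counters=[2,0,0,3,0,2,3,0,0,0,0,0,0,2,4,0,0,0,2,0,0,0,0,0,0,4,4,0,0,0,4,7,3,0,2,0,0,0,3,0,0,0,0,0]
Step 14: insert mb at [0, 5, 13, 18, 34] -> counters=[3,0,0,3,0,3,3,0,0,0,0,0,0,3,4,0,0,0,3,0,0,0,0,0,0,4,4,0,0,0,4,7,3,0,3,0,0,0,3,0,0,0,0,0]
Step 15: insert mb at [0, 5, 13, 18, 34] -> counters=[4,0,0,3,0,4,3,0,0,0,0,0,0,4,4,0,0,0,4,0,0,0,0,0,0,4,4,0,0,0,4,7,3,0,4,0,0,0,3,0,0,0,0,0]
Step 16: insert lw at [3, 6, 31, 32, 38] -> counters=[4,0,0,4,0,4,4,0,0,0,0,0,0,4,4,0,0,0,4,0,0,0,0,0,0,4,4,0,0,0,4,8,4,0,4,0,0,0,4,0,0,0,0,0]
Step 17: insert lw at [3, 6, 31, 32, 38] -> counters=[4,0,0,5,0,4,5,0,0,0,0,0,0,4,4,0,0,0,4,0,0,0,0,0,0,4,4,0,0,0,4,9,5,0,4,0,0,0,5,0,0,0,0,0]
Query q: check counters[12]=0 counters[18]=4 counters[21]=0 counters[38]=5 counters[40]=0 -> no

Answer: no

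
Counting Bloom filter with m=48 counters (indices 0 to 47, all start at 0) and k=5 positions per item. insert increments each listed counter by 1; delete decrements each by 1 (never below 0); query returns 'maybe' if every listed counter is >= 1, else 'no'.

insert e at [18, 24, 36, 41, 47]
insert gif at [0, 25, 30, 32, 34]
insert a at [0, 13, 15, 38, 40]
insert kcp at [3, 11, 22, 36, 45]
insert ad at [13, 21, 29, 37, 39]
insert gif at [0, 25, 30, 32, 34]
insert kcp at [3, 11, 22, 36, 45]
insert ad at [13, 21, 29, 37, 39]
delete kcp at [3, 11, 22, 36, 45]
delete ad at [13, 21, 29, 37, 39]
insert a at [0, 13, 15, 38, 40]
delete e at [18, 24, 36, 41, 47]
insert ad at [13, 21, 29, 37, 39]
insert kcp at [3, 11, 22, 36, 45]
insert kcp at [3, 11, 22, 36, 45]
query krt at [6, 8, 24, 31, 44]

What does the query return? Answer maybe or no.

Step 1: insert e at [18, 24, 36, 41, 47] -> counters=[0,0,0,0,0,0,0,0,0,0,0,0,0,0,0,0,0,0,1,0,0,0,0,0,1,0,0,0,0,0,0,0,0,0,0,0,1,0,0,0,0,1,0,0,0,0,0,1]
Step 2: insert gif at [0, 25, 30, 32, 34] -> counters=[1,0,0,0,0,0,0,0,0,0,0,0,0,0,0,0,0,0,1,0,0,0,0,0,1,1,0,0,0,0,1,0,1,0,1,0,1,0,0,0,0,1,0,0,0,0,0,1]
Step 3: insert a at [0, 13, 15, 38, 40] -> counters=[2,0,0,0,0,0,0,0,0,0,0,0,0,1,0,1,0,0,1,0,0,0,0,0,1,1,0,0,0,0,1,0,1,0,1,0,1,0,1,0,1,1,0,0,0,0,0,1]
Step 4: insert kcp at [3, 11, 22, 36, 45] -> counters=[2,0,0,1,0,0,0,0,0,0,0,1,0,1,0,1,0,0,1,0,0,0,1,0,1,1,0,0,0,0,1,0,1,0,1,0,2,0,1,0,1,1,0,0,0,1,0,1]
Step 5: insert ad at [13, 21, 29, 37, 39] -> counters=[2,0,0,1,0,0,0,0,0,0,0,1,0,2,0,1,0,0,1,0,0,1,1,0,1,1,0,0,0,1,1,0,1,0,1,0,2,1,1,1,1,1,0,0,0,1,0,1]
Step 6: insert gif at [0, 25, 30, 32, 34] -> counters=[3,0,0,1,0,0,0,0,0,0,0,1,0,2,0,1,0,0,1,0,0,1,1,0,1,2,0,0,0,1,2,0,2,0,2,0,2,1,1,1,1,1,0,0,0,1,0,1]
Step 7: insert kcp at [3, 11, 22, 36, 45] -> counters=[3,0,0,2,0,0,0,0,0,0,0,2,0,2,0,1,0,0,1,0,0,1,2,0,1,2,0,0,0,1,2,0,2,0,2,0,3,1,1,1,1,1,0,0,0,2,0,1]
Step 8: insert ad at [13, 21, 29, 37, 39] -> counters=[3,0,0,2,0,0,0,0,0,0,0,2,0,3,0,1,0,0,1,0,0,2,2,0,1,2,0,0,0,2,2,0,2,0,2,0,3,2,1,2,1,1,0,0,0,2,0,1]
Step 9: delete kcp at [3, 11, 22, 36, 45] -> counters=[3,0,0,1,0,0,0,0,0,0,0,1,0,3,0,1,0,0,1,0,0,2,1,0,1,2,0,0,0,2,2,0,2,0,2,0,2,2,1,2,1,1,0,0,0,1,0,1]
Step 10: delete ad at [13, 21, 29, 37, 39] -> counters=[3,0,0,1,0,0,0,0,0,0,0,1,0,2,0,1,0,0,1,0,0,1,1,0,1,2,0,0,0,1,2,0,2,0,2,0,2,1,1,1,1,1,0,0,0,1,0,1]
Step 11: insert a at [0, 13, 15, 38, 40] -> counters=[4,0,0,1,0,0,0,0,0,0,0,1,0,3,0,2,0,0,1,0,0,1,1,0,1,2,0,0,0,1,2,0,2,0,2,0,2,1,2,1,2,1,0,0,0,1,0,1]
Step 12: delete e at [18, 24, 36, 41, 47] -> counters=[4,0,0,1,0,0,0,0,0,0,0,1,0,3,0,2,0,0,0,0,0,1,1,0,0,2,0,0,0,1,2,0,2,0,2,0,1,1,2,1,2,0,0,0,0,1,0,0]
Step 13: insert ad at [13, 21, 29, 37, 39] -> counters=[4,0,0,1,0,0,0,0,0,0,0,1,0,4,0,2,0,0,0,0,0,2,1,0,0,2,0,0,0,2,2,0,2,0,2,0,1,2,2,2,2,0,0,0,0,1,0,0]
Step 14: insert kcp at [3, 11, 22, 36, 45] -> counters=[4,0,0,2,0,0,0,0,0,0,0,2,0,4,0,2,0,0,0,0,0,2,2,0,0,2,0,0,0,2,2,0,2,0,2,0,2,2,2,2,2,0,0,0,0,2,0,0]
Step 15: insert kcp at [3, 11, 22, 36, 45] -> counters=[4,0,0,3,0,0,0,0,0,0,0,3,0,4,0,2,0,0,0,0,0,2,3,0,0,2,0,0,0,2,2,0,2,0,2,0,3,2,2,2,2,0,0,0,0,3,0,0]
Query krt: check counters[6]=0 counters[8]=0 counters[24]=0 counters[31]=0 counters[44]=0 -> no

Answer: no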